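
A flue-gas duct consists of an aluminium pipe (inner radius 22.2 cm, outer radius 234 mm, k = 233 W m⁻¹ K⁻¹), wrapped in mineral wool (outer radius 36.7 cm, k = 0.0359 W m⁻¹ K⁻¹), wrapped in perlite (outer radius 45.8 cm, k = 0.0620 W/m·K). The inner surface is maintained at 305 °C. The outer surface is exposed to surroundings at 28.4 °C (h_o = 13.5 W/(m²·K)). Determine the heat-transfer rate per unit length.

Q' = 107 W/m

Series thermal resistances, inner to outer:
  R'_aluminium = ln(0.234/0.222)/(2πk) = 0.05264/(2π·233) = 3.596×10^-5 m·K/W
  R'_mineral wool = ln(0.367/0.234)/(2πk) = 0.4500/(2π·0.0359) = 1.995 m·K/W
  R'_perlite = ln(0.458/0.367)/(2πk) = 0.2215/(2π·0.0620) = 0.5686 m·K/W
  R'_conv,out = 1/(2πr h) = 1/(2π·0.458·13.5) = 0.02574 m·K/W
ΣR = 3.596×10^-5 + 1.995 + 0.5686 + 0.02574 = 2.589 m·K/W
Q' = ΔT/ΣR = (305 °C − 28.4 °C)/2.589 = 107 W/m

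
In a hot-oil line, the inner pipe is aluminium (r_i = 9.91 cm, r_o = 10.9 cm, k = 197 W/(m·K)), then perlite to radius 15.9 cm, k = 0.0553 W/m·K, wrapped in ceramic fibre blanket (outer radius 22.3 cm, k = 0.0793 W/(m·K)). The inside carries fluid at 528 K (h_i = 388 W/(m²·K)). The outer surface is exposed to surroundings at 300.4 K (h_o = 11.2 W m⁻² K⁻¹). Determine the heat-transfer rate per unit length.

Q' = 124 W/m

Resistance network (inner→outer):
  R'_conv,in = 1/(2πr h) = 1/(2π·0.0991·388) = 0.004139 m·K/W
  R'_aluminium = ln(0.109/0.0991)/(2πk) = 0.09522/(2π·197) = 7.693×10^-5 m·K/W
  R'_perlite = ln(0.159/0.109)/(2πk) = 0.3776/(2π·0.0553) = 1.087 m·K/W
  R'_ceramic fibre blanket = ln(0.223/0.159)/(2πk) = 0.3383/(2π·0.0793) = 0.6789 m·K/W
  R'_conv,out = 1/(2πr h) = 1/(2π·0.223·11.2) = 0.06372 m·K/W
ΣR = 0.004139 + 7.693×10^-5 + 1.087 + 0.6789 + 0.06372 = 1.834 m·K/W
Q' = ΔT/ΣR = (528 K − 300.4 K)/1.834 = 124 W/m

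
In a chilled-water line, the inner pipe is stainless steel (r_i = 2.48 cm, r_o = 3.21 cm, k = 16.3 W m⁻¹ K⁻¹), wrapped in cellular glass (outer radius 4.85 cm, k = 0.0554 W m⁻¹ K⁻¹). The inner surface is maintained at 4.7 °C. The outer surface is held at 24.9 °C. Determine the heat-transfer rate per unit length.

Q' = 17.0 W/m

Resistance network (inner→outer):
  R'_stainless steel = ln(0.0321/0.0248)/(2πk) = 0.2580/(2π·16.3) = 0.002519 m·K/W
  R'_cellular glass = ln(0.0485/0.0321)/(2πk) = 0.4127/(2π·0.0554) = 1.186 m·K/W
ΣR = 0.002519 + 1.186 = 1.189 m·K/W
Q' = ΔT/ΣR = (4.7 °C − 24.9 °C)/1.189 = -17.0 W/m
(Negative Q' ⇒ heat flows inward; heat gain = 17.0 W/m.)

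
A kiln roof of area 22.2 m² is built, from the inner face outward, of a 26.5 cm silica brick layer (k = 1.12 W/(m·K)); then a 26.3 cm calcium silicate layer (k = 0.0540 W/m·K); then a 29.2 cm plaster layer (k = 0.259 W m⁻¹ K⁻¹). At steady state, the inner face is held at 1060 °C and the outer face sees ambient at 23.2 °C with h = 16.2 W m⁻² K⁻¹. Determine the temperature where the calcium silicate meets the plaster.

Treat each layer as a resistance in series:
  R_silica brick = L/(kA) = 0.265/(1.12·22.2) = 0.01066 K/W
  R_calcium silicate = L/(kA) = 0.263/(0.0540·22.2) = 0.2194 K/W
  R_plaster = L/(kA) = 0.292/(0.259·22.2) = 0.05078 K/W
  R_conv,out = 1/(hA) = 1/(16.2·22.2) = 0.002781 K/W
ΣR = 0.01066 + 0.2194 + 0.05078 + 0.002781 = 0.2836 K/W
Q = ΔT/ΣR = (1060 °C − 23.2 °C)/0.2836 = 3656 W
From the inner boundary to the calcium silicate/plaster interface, ΣR_partial = 0.2301 K/W.
T_interface = T_in − Q·ΣR_partial = 1060 °C − (3656)(0.2301) = 219 °C

T = 219 °C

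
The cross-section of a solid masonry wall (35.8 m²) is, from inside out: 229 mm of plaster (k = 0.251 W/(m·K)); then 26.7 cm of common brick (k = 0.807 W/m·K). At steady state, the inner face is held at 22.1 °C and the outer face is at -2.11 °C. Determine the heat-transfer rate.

Resistance network (inner→outer):
  R_plaster = L/(kA) = 0.229/(0.251·35.8) = 0.02548 K/W
  R_common brick = L/(kA) = 0.267/(0.807·35.8) = 0.009242 K/W
ΣR = 0.02548 + 0.009242 = 0.03472 K/W
Q = ΔT/ΣR = (22.1 °C − -2.11 °C)/0.03472 = 697 W

Q = 697 W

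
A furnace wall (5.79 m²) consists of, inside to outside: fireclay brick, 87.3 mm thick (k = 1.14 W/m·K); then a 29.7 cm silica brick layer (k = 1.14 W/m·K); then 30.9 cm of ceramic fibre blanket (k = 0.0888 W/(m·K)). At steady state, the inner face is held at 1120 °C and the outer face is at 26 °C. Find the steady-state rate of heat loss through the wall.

Treat each layer as a resistance in series:
  R_fireclay brick = L/(kA) = 0.0873/(1.14·5.79) = 0.01323 K/W
  R_silica brick = L/(kA) = 0.297/(1.14·5.79) = 0.04500 K/W
  R_ceramic fibre blanket = L/(kA) = 0.309/(0.0888·5.79) = 0.6010 K/W
ΣR = 0.01323 + 0.04500 + 0.6010 = 0.6592 K/W
Q = ΔT/ΣR = (1120 °C − 26 °C)/0.6592 = 1660 W

Q = 1660 W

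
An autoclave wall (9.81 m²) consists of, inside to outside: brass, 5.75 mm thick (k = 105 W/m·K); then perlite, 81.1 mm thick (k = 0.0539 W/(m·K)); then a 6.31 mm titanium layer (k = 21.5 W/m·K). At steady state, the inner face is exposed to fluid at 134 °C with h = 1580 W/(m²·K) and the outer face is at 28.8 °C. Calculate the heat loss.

Q = 685 W

Treat each layer as a resistance in series:
  R_conv,in = 1/(hA) = 1/(1580·9.81) = 6.452×10^-5 K/W
  R_brass = L/(kA) = 0.00575/(105·9.81) = 5.582×10^-6 K/W
  R_perlite = L/(kA) = 0.0811/(0.0539·9.81) = 0.1534 K/W
  R_titanium = L/(kA) = 0.00631/(21.5·9.81) = 2.992×10^-5 K/W
ΣR = 6.452×10^-5 + 5.582×10^-6 + 0.1534 + 2.992×10^-5 = 0.1535 K/W
Q = ΔT/ΣR = (134 °C − 28.8 °C)/0.1535 = 685 W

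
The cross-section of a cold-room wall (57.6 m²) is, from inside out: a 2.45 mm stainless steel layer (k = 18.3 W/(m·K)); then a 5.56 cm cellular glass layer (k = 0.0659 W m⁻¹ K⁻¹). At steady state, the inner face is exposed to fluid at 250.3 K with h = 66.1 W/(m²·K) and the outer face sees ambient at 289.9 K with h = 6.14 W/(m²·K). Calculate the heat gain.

Q = 2230 W

Treat each layer as a resistance in series:
  R_conv,in = 1/(hA) = 1/(66.1·57.6) = 2.626×10^-4 K/W
  R_stainless steel = L/(kA) = 0.00245/(18.3·57.6) = 2.324×10^-6 K/W
  R_cellular glass = L/(kA) = 0.0556/(0.0659·57.6) = 0.01465 K/W
  R_conv,out = 1/(hA) = 1/(6.14·57.6) = 0.002828 K/W
ΣR = 2.626×10^-4 + 2.324×10^-6 + 0.01465 + 0.002828 = 0.01774 K/W
Q = ΔT/ΣR = (250.3 K − 289.9 K)/0.01774 = -2230 W
(Negative Q ⇒ heat flows inward; heat gain = 2230 W.)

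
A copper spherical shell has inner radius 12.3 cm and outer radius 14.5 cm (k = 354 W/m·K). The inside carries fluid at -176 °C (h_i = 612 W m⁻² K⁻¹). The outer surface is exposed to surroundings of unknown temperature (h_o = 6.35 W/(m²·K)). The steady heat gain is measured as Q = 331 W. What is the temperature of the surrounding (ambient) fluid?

T_out = 24.2 °C

Sum the resistances:
  R_conv,in = 1/(4πr²h) = 1/(4π·0.123²·612) = 0.008595 K/W
  R_copper = (1/0.123 − 1/0.145)/(4πk) = 1.234/(4π·354) = 2.773×10^-4 K/W
  R_conv,out = 1/(4πr²h) = 1/(4π·0.145²·6.35) = 0.5960 K/W
ΣR = 0.6049 K/W
ΔT = Q·ΣR = 331 × 0.6049 = 200.2 K
Heat flows inward, so T_out = T_in + ΔT = -176 + 200.2 = 24.2 °C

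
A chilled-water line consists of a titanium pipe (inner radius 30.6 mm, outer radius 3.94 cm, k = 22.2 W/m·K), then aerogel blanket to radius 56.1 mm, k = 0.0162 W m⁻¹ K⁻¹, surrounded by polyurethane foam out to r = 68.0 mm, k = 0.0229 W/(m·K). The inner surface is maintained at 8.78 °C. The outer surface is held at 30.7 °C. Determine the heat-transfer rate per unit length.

Resistance network (inner→outer):
  R'_titanium = ln(0.0394/0.0306)/(2πk) = 0.2528/(2π·22.2) = 0.001812 m·K/W
  R'_aerogel blanket = ln(0.0561/0.0394)/(2πk) = 0.3534/(2π·0.0162) = 3.472 m·K/W
  R'_polyurethane foam = ln(0.0680/0.0561)/(2πk) = 0.1924/(2π·0.0229) = 1.337 m·K/W
ΣR = 0.001812 + 3.472 + 1.337 = 4.811 m·K/W
Q' = ΔT/ΣR = (8.78 °C − 30.7 °C)/4.811 = -4.56 W/m
(Negative Q' ⇒ heat flows inward; heat gain = 4.56 W/m.)

Q' = 4.56 W/m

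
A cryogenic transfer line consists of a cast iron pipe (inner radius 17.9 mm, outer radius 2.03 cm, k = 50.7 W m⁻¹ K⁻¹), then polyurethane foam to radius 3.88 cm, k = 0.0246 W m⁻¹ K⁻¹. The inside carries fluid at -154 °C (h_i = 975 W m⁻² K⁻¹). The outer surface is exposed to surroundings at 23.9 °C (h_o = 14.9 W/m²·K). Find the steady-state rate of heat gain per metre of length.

Q' = 39.7 W/m

Treat each layer as a resistance in series:
  R'_conv,in = 1/(2πr h) = 1/(2π·0.0179·975) = 0.009119 m·K/W
  R'_cast iron = ln(0.0203/0.0179)/(2πk) = 0.1258/(2π·50.7) = 3.950×10^-4 m·K/W
  R'_polyurethane foam = ln(0.0388/0.0203)/(2πk) = 0.6478/(2π·0.0246) = 4.191 m·K/W
  R'_conv,out = 1/(2πr h) = 1/(2π·0.0388·14.9) = 0.2753 m·K/W
ΣR = 0.009119 + 3.950×10^-4 + 4.191 + 0.2753 = 4.476 m·K/W
Q' = ΔT/ΣR = (-154 °C − 23.9 °C)/4.476 = -39.7 W/m
(Negative Q' ⇒ heat flows inward; heat gain = 39.7 W/m.)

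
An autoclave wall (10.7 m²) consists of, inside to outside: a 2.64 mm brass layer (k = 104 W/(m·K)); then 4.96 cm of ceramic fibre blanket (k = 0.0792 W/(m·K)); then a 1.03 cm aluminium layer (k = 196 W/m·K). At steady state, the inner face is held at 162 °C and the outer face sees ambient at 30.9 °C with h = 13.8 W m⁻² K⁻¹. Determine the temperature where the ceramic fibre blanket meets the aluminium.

T = 44.5 °C

Series thermal resistances, inner to outer:
  R_brass = L/(kA) = 0.00264/(104·10.7) = 2.372×10^-6 K/W
  R_ceramic fibre blanket = L/(kA) = 0.0496/(0.0792·10.7) = 0.05853 K/W
  R_aluminium = L/(kA) = 0.0103/(196·10.7) = 4.911×10^-6 K/W
  R_conv,out = 1/(hA) = 1/(13.8·10.7) = 0.006772 K/W
ΣR = 2.372×10^-6 + 0.05853 + 4.911×10^-6 + 0.006772 = 0.06531 K/W
Q = ΔT/ΣR = (162 °C − 30.9 °C)/0.06531 = 2007 W
From the inner boundary to the ceramic fibre blanket/aluminium interface, ΣR_partial = 0.05853 K/W.
T_interface = T_in − Q·ΣR_partial = 162 °C − (2007)(0.05853) = 44.5 °C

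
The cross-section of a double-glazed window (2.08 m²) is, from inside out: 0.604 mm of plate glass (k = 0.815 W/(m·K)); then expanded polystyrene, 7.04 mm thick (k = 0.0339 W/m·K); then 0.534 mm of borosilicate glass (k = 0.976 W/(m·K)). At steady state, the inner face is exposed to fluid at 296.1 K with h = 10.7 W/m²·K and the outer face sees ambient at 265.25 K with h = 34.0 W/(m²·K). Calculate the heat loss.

Q = 193 W

Treat each layer as a resistance in series:
  R_conv,in = 1/(hA) = 1/(10.7·2.08) = 0.04493 K/W
  R_plate glass = L/(kA) = 6.04×10^-4/(0.815·2.08) = 3.563×10^-4 K/W
  R_expanded polystyrene = L/(kA) = 0.00704/(0.0339·2.08) = 0.09984 K/W
  R_borosilicate glass = L/(kA) = 5.34×10^-4/(0.976·2.08) = 2.630×10^-4 K/W
  R_conv,out = 1/(hA) = 1/(34.0·2.08) = 0.01414 K/W
ΣR = 0.04493 + 3.563×10^-4 + 0.09984 + 2.630×10^-4 + 0.01414 = 0.1595 K/W
Q = ΔT/ΣR = (296.1 K − 265.25 K)/0.1595 = 193 W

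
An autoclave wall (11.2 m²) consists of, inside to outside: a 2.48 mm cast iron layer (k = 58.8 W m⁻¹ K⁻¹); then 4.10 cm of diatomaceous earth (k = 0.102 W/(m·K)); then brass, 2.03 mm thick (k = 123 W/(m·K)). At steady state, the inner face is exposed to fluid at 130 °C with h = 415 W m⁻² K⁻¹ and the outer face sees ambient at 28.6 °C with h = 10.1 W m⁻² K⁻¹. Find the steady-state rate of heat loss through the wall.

Series thermal resistances, inner to outer:
  R_conv,in = 1/(hA) = 1/(415·11.2) = 2.151×10^-4 K/W
  R_cast iron = L/(kA) = 0.00248/(58.8·11.2) = 3.766×10^-6 K/W
  R_diatomaceous earth = L/(kA) = 0.0410/(0.102·11.2) = 0.03589 K/W
  R_brass = L/(kA) = 0.00203/(123·11.2) = 1.474×10^-6 K/W
  R_conv,out = 1/(hA) = 1/(10.1·11.2) = 0.008840 K/W
ΣR = 2.151×10^-4 + 3.766×10^-6 + 0.03589 + 1.474×10^-6 + 0.008840 = 0.04495 K/W
Q = ΔT/ΣR = (130 °C − 28.6 °C)/0.04495 = 2260 W

Q = 2260 W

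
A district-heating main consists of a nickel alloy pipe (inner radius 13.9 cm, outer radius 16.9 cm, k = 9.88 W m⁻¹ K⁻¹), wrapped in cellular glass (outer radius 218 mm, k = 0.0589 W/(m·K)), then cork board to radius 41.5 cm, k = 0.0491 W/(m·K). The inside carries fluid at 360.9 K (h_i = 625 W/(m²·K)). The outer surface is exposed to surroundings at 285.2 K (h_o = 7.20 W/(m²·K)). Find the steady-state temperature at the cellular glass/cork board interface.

Resistance network (inner→outer):
  R'_conv,in = 1/(2πr h) = 1/(2π·0.139·625) = 0.001832 m·K/W
  R'_nickel alloy = ln(0.169/0.139)/(2πk) = 0.1954/(2π·9.88) = 0.003148 m·K/W
  R'_cellular glass = ln(0.218/0.169)/(2πk) = 0.2546/(2π·0.0589) = 0.6880 m·K/W
  R'_cork board = ln(0.415/0.218)/(2πk) = 0.6438/(2π·0.0491) = 2.087 m·K/W
  R'_conv,out = 1/(2πr h) = 1/(2π·0.415·7.20) = 0.05326 m·K/W
ΣR = 0.001832 + 0.003148 + 0.6880 + 2.087 + 0.05326 = 2.833 m·K/W
Q' = ΔT/ΣR = (360.9 K − 285.2 K)/2.833 = 26.72 W/m
From the inner boundary to the cellular glass/cork board interface, ΣR_partial = 0.6930 m·K/W.
T_interface = T_in − Q'·ΣR_partial = 360.9 K − (26.72)(0.6930) = 342.4 K

T = 342.4 K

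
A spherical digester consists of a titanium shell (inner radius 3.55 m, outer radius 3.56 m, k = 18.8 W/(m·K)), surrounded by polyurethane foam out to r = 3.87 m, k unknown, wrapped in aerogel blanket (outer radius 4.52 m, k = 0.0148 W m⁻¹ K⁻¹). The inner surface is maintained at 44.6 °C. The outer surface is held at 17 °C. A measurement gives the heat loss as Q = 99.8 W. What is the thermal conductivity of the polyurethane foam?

ΣR = ΔT/Q = |44.6 − 17|/99.8 = 0.2766 K/W
Known resistances:
  R_titanium = (1/3.55 − 1/3.56)/(4πk) = 7.913×10^-4/(4π·18.8) = 3.349×10^-6 K/W
  R_aerogel blanket = (1/3.87 − 1/4.52)/(4πk) = 0.03716/(4π·0.0148) = 0.1998 K/W
R_polyurethane foam = ΣR − ΣR_known = 0.2766 − 0.1998 = 0.07680 K/W
(1/r₁−1/r₂)/(4πk) = 0.07680 ⇒ k = 0.02250/(4π·0.07680) = 0.0233 W/m·K

k = 0.0233 W/m·K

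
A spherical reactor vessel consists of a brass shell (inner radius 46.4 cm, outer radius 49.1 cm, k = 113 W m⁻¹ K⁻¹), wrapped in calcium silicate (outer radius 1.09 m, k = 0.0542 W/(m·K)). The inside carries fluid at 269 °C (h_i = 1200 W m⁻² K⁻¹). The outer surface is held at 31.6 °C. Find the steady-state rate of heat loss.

Treat each layer as a resistance in series:
  R_conv,in = 1/(4πr²h) = 1/(4π·0.464²·1200) = 3.080×10^-4 K/W
  R_brass = (1/0.464 − 1/0.491)/(4πk) = 0.1185/(4π·113) = 8.346×10^-5 K/W
  R_calcium silicate = (1/0.491 − 1/1.09)/(4πk) = 1.119/(4π·0.0542) = 1.643 K/W
ΣR = 3.080×10^-4 + 8.346×10^-5 + 1.643 = 1.643 K/W
Q = ΔT/ΣR = (269 °C − 31.6 °C)/1.643 = 144 W

Q = 144 W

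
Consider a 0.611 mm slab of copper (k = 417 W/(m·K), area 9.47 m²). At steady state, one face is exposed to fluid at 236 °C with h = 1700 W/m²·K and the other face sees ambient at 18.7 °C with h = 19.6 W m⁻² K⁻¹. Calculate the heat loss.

Resistance network (inner→outer):
  R_conv,in = 1/(hA) = 1/(1700·9.47) = 6.212×10^-5 K/W
  R_copper = L/(kA) = 6.11×10^-4/(417·9.47) = 1.547×10^-7 K/W
  R_conv,out = 1/(hA) = 1/(19.6·9.47) = 0.005388 K/W
ΣR = 6.212×10^-5 + 1.547×10^-7 + 0.005388 = 0.005450 K/W
Q = ΔT/ΣR = (236 °C − 18.7 °C)/0.005450 = 39900 W

Q = 39.9 kW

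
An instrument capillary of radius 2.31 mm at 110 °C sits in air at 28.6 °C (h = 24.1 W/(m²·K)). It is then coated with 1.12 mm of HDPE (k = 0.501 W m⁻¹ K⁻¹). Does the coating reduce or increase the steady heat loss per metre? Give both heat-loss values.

increases: 28.5 → 39.7 W/m

Critical radius for a cylinder: r_cr = k/h = 0.0208 m = 2.08 cm.
Outer radius after coating: r₂ = 0.00231 + 0.00112 = 0.00343 m.
Since r₁ < r_cr and r₂ ≤ r_cr, the coating moves toward the maximum at r_cr — heat loss rises.
Bare: R = 1/(2πr₁h) = 2.859 m·K/W; Q = 81.4/2.859 = 28.5 W/m.
Coated: R = R_cond + R_conv = 2.051 m·K/W; Q = 81.4/2.051 = 39.7 W/m.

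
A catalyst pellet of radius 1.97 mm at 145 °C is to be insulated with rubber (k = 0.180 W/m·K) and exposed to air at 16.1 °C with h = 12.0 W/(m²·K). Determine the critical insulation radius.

r_cr = 3.00 cm

For a sphere, r_cr = 2k_ins/h = 2·0.180/12.0 = 0.0300 m = 3.00 cm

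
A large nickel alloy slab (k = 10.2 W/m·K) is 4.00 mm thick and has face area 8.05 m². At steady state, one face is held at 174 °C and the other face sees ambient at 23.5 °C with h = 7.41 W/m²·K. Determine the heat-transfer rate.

Q = 8950 W

Treat each layer as a resistance in series:
  R_nickel alloy = L/(kA) = 0.00400/(10.2·8.05) = 4.872×10^-5 K/W
  R_conv,out = 1/(hA) = 1/(7.41·8.05) = 0.01676 K/W
ΣR = 4.872×10^-5 + 0.01676 = 0.01681 K/W
Q = ΔT/ΣR = (174 °C − 23.5 °C)/0.01681 = 8950 W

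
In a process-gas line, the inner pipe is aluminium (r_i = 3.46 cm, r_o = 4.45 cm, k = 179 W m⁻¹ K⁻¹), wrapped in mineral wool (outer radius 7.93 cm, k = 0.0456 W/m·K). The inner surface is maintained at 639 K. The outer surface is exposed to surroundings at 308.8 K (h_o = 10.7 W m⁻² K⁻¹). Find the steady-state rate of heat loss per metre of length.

Q' = 150 W/m

Series thermal resistances, inner to outer:
  R'_aluminium = ln(0.0445/0.0346)/(2πk) = 0.2516/(2π·179) = 2.237×10^-4 m·K/W
  R'_mineral wool = ln(0.0793/0.0445)/(2πk) = 0.5777/(2π·0.0456) = 2.016 m·K/W
  R'_conv,out = 1/(2πr h) = 1/(2π·0.0793·10.7) = 0.1876 m·K/W
ΣR = 2.237×10^-4 + 2.016 + 0.1876 = 2.204 m·K/W
Q' = ΔT/ΣR = (639 K − 308.8 K)/2.204 = 150 W/m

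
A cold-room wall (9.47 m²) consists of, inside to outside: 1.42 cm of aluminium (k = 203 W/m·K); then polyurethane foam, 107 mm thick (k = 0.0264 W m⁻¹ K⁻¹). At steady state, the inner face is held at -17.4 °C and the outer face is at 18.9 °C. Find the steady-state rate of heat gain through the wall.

Q = 84.8 W

Series thermal resistances, inner to outer:
  R_aluminium = L/(kA) = 0.0142/(203·9.47) = 7.387×10^-6 K/W
  R_polyurethane foam = L/(kA) = 0.107/(0.0264·9.47) = 0.4280 K/W
ΣR = 7.387×10^-6 + 0.4280 = 0.4280 K/W
Q = ΔT/ΣR = (-17.4 °C − 18.9 °C)/0.4280 = -84.8 W
(Negative Q ⇒ heat flows inward; heat gain = 84.8 W.)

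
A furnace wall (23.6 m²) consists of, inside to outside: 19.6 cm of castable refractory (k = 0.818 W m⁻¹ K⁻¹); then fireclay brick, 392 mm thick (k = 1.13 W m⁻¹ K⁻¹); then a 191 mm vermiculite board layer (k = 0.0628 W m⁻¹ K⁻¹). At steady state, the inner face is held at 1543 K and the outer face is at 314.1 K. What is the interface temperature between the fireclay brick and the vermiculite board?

T = 1344 K

Series thermal resistances, inner to outer:
  R_castable refractory = L/(kA) = 0.196/(0.818·23.6) = 0.01015 K/W
  R_fireclay brick = L/(kA) = 0.392/(1.13·23.6) = 0.01470 K/W
  R_vermiculite board = L/(kA) = 0.191/(0.0628·23.6) = 0.1289 K/W
ΣR = 0.01015 + 0.01470 + 0.1289 = 0.1537 K/W
Q = ΔT/ΣR = (1543 K − 314.1 K)/0.1537 = 7995 W
From the inner boundary to the fireclay brick/vermiculite board interface, ΣR_partial = 0.02485 K/W.
T_interface = T_in − Q·ΣR_partial = 1543 K − (7995)(0.02485) = 1344 K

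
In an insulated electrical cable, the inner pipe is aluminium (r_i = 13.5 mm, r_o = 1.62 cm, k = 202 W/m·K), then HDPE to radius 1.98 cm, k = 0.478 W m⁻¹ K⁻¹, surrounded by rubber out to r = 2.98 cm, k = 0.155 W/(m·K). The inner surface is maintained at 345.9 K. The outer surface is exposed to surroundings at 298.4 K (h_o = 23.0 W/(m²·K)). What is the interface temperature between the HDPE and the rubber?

T = 341.5 K

Resistance network (inner→outer):
  R'_aluminium = ln(0.0162/0.0135)/(2πk) = 0.1823/(2π·202) = 1.437×10^-4 m·K/W
  R'_HDPE = ln(0.0198/0.0162)/(2πk) = 0.2007/(2π·0.478) = 0.06682 m·K/W
  R'_rubber = ln(0.0298/0.0198)/(2πk) = 0.4088/(2π·0.155) = 0.4198 m·K/W
  R'_conv,out = 1/(2πr h) = 1/(2π·0.0298·23.0) = 0.2322 m·K/W
ΣR = 1.437×10^-4 + 0.06682 + 0.4198 + 0.2322 = 0.7190 m·K/W
Q' = ΔT/ΣR = (345.9 K − 298.4 K)/0.7190 = 66.06 W/m
From the inner boundary to the HDPE/rubber interface, ΣR_partial = 0.06696 m·K/W.
T_interface = T_in − Q'·ΣR_partial = 345.9 K − (66.06)(0.06696) = 341.5 K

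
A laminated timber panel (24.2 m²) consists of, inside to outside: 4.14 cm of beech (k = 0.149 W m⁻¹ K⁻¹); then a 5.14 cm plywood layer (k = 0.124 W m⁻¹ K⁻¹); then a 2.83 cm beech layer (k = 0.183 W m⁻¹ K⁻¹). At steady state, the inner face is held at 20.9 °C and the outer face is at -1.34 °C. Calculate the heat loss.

Treat each layer as a resistance in series:
  R_beech = L/(kA) = 0.0414/(0.149·24.2) = 0.01148 K/W
  R_plywood = L/(kA) = 0.0514/(0.124·24.2) = 0.01713 K/W
  R_beech = L/(kA) = 0.0283/(0.183·24.2) = 0.006390 K/W
ΣR = 0.01148 + 0.01713 + 0.006390 = 0.03500 K/W
Q = ΔT/ΣR = (20.9 °C − -1.34 °C)/0.03500 = 635 W

Q = 635 W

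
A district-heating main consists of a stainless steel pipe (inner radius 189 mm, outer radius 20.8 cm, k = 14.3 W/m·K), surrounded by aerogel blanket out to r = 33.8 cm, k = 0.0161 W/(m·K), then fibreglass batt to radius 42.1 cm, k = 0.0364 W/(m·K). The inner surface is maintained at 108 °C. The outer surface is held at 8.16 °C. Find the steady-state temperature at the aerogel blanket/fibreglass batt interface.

T = 24.8 °C

Resistance network (inner→outer):
  R'_stainless steel = ln(0.208/0.189)/(2πk) = 0.09579/(2π·14.3) = 0.001066 m·K/W
  R'_aerogel blanket = ln(0.338/0.208)/(2πk) = 0.4855/(2π·0.0161) = 4.799 m·K/W
  R'_fibreglass batt = ln(0.421/0.338)/(2πk) = 0.2196/(2π·0.0364) = 0.9601 m·K/W
ΣR = 0.001066 + 4.799 + 0.9601 = 5.760 m·K/W
Q' = ΔT/ΣR = (108 °C − 8.16 °C)/5.760 = 17.33 W/m
From the inner boundary to the aerogel blanket/fibreglass batt interface, ΣR_partial = 4.800 m·K/W.
T_interface = T_in − Q'·ΣR_partial = 108 °C − (17.33)(4.800) = 24.8 °C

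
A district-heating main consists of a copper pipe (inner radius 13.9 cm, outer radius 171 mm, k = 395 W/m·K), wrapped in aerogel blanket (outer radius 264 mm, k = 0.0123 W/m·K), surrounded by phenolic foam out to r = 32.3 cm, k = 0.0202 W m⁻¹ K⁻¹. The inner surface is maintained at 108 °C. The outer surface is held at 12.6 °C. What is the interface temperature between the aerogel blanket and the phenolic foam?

Treat each layer as a resistance in series:
  R'_copper = ln(0.171/0.139)/(2πk) = 0.2072/(2π·395) = 8.348×10^-5 m·K/W
  R'_aerogel blanket = ln(0.264/0.171)/(2πk) = 0.4343/(2π·0.0123) = 5.619 m·K/W
  R'_phenolic foam = ln(0.323/0.264)/(2πk) = 0.2017/(2π·0.0202) = 1.589 m·K/W
ΣR = 8.348×10^-5 + 5.619 + 1.589 = 7.208 m·K/W
Q' = ΔT/ΣR = (108 °C − 12.6 °C)/7.208 = 13.24 W/m
From the inner boundary to the aerogel blanket/phenolic foam interface, ΣR_partial = 5.619 m·K/W.
T_interface = T_in − Q'·ΣR_partial = 108 °C − (13.24)(5.619) = 33.6 °C

T = 33.6 °C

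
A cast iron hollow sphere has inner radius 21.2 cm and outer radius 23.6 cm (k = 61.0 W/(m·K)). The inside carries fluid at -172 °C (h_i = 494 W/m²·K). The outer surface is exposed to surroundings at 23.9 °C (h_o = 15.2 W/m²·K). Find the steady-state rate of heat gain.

Series thermal resistances, inner to outer:
  R_conv,in = 1/(4πr²h) = 1/(4π·0.212²·494) = 0.003584 K/W
  R_cast iron = (1/0.212 − 1/0.236)/(4πk) = 0.4797/(4π·61.0) = 6.258×10^-4 K/W
  R_conv,out = 1/(4πr²h) = 1/(4π·0.236²·15.2) = 0.09400 K/W
ΣR = 0.003584 + 6.258×10^-4 + 0.09400 = 0.09821 K/W
Q = ΔT/ΣR = (-172 °C − 23.9 °C)/0.09821 = -1990 W
(Negative Q ⇒ heat flows inward; heat gain = 1990 W.)

Q = 1990 W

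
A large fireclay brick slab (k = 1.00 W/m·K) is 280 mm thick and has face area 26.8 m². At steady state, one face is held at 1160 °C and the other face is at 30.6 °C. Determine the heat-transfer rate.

Q = 1.08×10^5 W

Q = kA·ΔT/L = 1.00 × 26.8 × |1160 °C − 30.6 °C| / 0.280 = 1.08×10^5 W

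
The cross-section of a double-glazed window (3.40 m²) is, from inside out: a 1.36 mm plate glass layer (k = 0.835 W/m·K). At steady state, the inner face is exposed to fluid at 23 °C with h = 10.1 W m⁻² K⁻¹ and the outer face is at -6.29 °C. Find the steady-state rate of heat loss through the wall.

Q = 990 W

Treat each layer as a resistance in series:
  R_conv,in = 1/(hA) = 1/(10.1·3.40) = 0.02912 K/W
  R_plate glass = L/(kA) = 0.00136/(0.835·3.40) = 4.790×10^-4 K/W
ΣR = 0.02912 + 4.790×10^-4 = 0.02960 K/W
Q = ΔT/ΣR = (23 °C − -6.29 °C)/0.02960 = 990 W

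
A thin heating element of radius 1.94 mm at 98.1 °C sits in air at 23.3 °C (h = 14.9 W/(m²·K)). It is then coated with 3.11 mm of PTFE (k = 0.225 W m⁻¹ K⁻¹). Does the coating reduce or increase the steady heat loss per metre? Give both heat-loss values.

Critical radius for a cylinder: r_cr = k/h = 0.0151 m = 1.51 cm.
Outer radius after coating: r₂ = 0.00194 + 0.00311 = 0.00505 m.
Since r₁ < r_cr and r₂ ≤ r_cr, the coating moves toward the maximum at r_cr — heat loss rises.
Bare: R = 1/(2πr₁h) = 5.506 m·K/W; Q = 74.8/5.506 = 13.6 W/m.
Coated: R = R_cond + R_conv = 2.792 m·K/W; Q = 74.8/2.792 = 26.8 W/m.

increases: 13.6 → 26.8 W/m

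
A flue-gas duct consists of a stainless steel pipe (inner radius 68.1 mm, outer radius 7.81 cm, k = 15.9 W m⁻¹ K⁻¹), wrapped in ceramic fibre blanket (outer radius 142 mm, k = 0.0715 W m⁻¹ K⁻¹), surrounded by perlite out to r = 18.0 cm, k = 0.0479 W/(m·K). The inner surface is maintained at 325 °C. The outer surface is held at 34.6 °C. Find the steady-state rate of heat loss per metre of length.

Series thermal resistances, inner to outer:
  R'_stainless steel = ln(0.0781/0.0681)/(2πk) = 0.1370/(2π·15.9) = 0.001371 m·K/W
  R'_ceramic fibre blanket = ln(0.142/0.0781)/(2πk) = 0.5978/(2π·0.0715) = 1.331 m·K/W
  R'_perlite = ln(0.180/0.142)/(2πk) = 0.2371/(2π·0.0479) = 0.7879 m·K/W
ΣR = 0.001371 + 1.331 + 0.7879 = 2.120 m·K/W
Q' = ΔT/ΣR = (325 °C − 34.6 °C)/2.120 = 137 W/m

Q' = 137 W/m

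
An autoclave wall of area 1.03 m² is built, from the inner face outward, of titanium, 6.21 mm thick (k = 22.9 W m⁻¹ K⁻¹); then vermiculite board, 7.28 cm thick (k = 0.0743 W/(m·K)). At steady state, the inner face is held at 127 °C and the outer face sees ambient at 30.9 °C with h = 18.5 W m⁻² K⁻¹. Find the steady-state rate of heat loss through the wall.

Q = 95.7 W

Treat each layer as a resistance in series:
  R_titanium = L/(kA) = 0.00621/(22.9·1.03) = 2.633×10^-4 K/W
  R_vermiculite board = L/(kA) = 0.0728/(0.0743·1.03) = 0.9513 K/W
  R_conv,out = 1/(hA) = 1/(18.5·1.03) = 0.05248 K/W
ΣR = 2.633×10^-4 + 0.9513 + 0.05248 = 1.004 K/W
Q = ΔT/ΣR = (127 °C − 30.9 °C)/1.004 = 95.7 W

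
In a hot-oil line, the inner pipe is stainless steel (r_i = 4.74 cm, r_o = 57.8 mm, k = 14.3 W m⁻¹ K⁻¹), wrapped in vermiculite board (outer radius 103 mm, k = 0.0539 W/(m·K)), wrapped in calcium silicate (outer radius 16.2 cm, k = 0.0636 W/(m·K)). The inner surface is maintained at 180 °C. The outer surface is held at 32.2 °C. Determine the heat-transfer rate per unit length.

Q' = 52.0 W/m

Series thermal resistances, inner to outer:
  R'_stainless steel = ln(0.0578/0.0474)/(2πk) = 0.1984/(2π·14.3) = 0.002208 m·K/W
  R'_vermiculite board = ln(0.103/0.0578)/(2πk) = 0.5777/(2π·0.0539) = 1.706 m·K/W
  R'_calcium silicate = ln(0.162/0.103)/(2πk) = 0.4529/(2π·0.0636) = 1.133 m·K/W
ΣR = 0.002208 + 1.706 + 1.133 = 2.841 m·K/W
Q' = ΔT/ΣR = (180 °C − 32.2 °C)/2.841 = 52.0 W/m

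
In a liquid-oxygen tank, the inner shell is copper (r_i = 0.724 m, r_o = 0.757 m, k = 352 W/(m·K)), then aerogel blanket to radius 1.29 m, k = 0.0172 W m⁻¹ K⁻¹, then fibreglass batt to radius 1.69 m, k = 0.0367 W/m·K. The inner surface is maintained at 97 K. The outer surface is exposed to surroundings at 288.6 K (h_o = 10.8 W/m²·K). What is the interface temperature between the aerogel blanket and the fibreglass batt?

T = 262.4 K

Treat each layer as a resistance in series:
  R_copper = (1/0.724 − 1/0.757)/(4πk) = 0.06021/(4π·352) = 1.361×10^-5 K/W
  R_aerogel blanket = (1/0.757 − 1/1.29)/(4πk) = 0.5458/(4π·0.0172) = 2.525 K/W
  R_fibreglass batt = (1/1.29 − 1/1.69)/(4πk) = 0.1835/(4π·0.0367) = 0.3978 K/W
  R_conv,out = 1/(4πr²h) = 1/(4π·1.69²·10.8) = 0.002580 K/W
ΣR = 1.361×10^-5 + 2.525 + 0.3978 + 0.002580 = 2.925 K/W
Q = ΔT/ΣR = (97 K − 288.6 K)/2.925 = -65.50 W
From the inner boundary to the aerogel blanket/fibreglass batt interface, ΣR_partial = 2.525 K/W.
T_interface = T_in − Q·ΣR_partial = 97 K − (-65.50)(2.525) = 262.4 K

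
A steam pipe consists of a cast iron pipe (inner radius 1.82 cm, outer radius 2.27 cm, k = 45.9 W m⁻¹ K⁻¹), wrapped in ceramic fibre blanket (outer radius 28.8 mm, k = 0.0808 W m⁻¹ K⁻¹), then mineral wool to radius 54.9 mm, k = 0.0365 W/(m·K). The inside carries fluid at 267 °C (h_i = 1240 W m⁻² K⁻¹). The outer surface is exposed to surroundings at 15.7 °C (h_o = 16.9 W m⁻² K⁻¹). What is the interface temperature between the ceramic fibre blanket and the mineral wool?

Resistance network (inner→outer):
  R'_conv,in = 1/(2πr h) = 1/(2π·0.0182·1240) = 0.007052 m·K/W
  R'_cast iron = ln(0.0227/0.0182)/(2πk) = 0.2209/(2π·45.9) = 7.661×10^-4 m·K/W
  R'_ceramic fibre blanket = ln(0.0288/0.0227)/(2πk) = 0.2380/(2π·0.0808) = 0.4688 m·K/W
  R'_mineral wool = ln(0.0549/0.0288)/(2πk) = 0.6451/(2π·0.0365) = 2.813 m·K/W
  R'_conv,out = 1/(2πr h) = 1/(2π·0.0549·16.9) = 0.1715 m·K/W
ΣR = 0.007052 + 7.661×10^-4 + 0.4688 + 2.813 + 0.1715 = 3.461 m·K/W
Q' = ΔT/ΣR = (267 °C − 15.7 °C)/3.461 = 72.61 W/m
From the inner boundary to the ceramic fibre blanket/mineral wool interface, ΣR_partial = 0.4766 m·K/W.
T_interface = T_in − Q'·ΣR_partial = 267 °C − (72.61)(0.4766) = 232 °C

T = 232 °C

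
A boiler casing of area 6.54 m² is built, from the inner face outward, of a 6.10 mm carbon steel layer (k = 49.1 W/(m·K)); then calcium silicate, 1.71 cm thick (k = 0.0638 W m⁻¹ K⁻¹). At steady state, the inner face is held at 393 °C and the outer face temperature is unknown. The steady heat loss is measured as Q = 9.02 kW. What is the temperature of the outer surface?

Sum the resistances:
  R_carbon steel = L/(kA) = 0.00610/(49.1·6.54) = 1.900×10^-5 K/W
  R_calcium silicate = L/(kA) = 0.0171/(0.0638·6.54) = 0.04098 K/W
ΣR = 0.04100 K/W
ΔT = Q·ΣR = 9020 × 0.04100 = 369.8 K
Heat flows outward, so T_out = T_in − ΔT = 393 − 369.8 = 23.2 °C

T_out = 23.2 °C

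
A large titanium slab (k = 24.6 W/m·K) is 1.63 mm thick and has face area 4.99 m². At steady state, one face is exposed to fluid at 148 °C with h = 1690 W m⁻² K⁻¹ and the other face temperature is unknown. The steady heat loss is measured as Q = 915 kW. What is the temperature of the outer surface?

T_out = 27.3 °C

Sum the resistances:
  R_conv,in = 1/(hA) = 1/(1690·4.99) = 1.186×10^-4 K/W
  R_titanium = L/(kA) = 0.00163/(24.6·4.99) = 1.328×10^-5 K/W
ΣR = 1.319×10^-4 K/W
ΔT = Q·ΣR = 9.15×10^5 × 1.319×10^-4 = 120.7 K
Heat flows outward, so T_out = T_in − ΔT = 148 − 120.7 = 27.3 °C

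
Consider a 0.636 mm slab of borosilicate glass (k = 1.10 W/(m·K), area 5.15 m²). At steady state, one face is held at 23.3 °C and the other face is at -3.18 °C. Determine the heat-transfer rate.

Q = 2.36×10^5 W

Q = kA·ΔT/L = 1.10 × 5.15 × |23.3 °C − -3.18 °C| / 6.36×10^-4 = 2.36×10^5 W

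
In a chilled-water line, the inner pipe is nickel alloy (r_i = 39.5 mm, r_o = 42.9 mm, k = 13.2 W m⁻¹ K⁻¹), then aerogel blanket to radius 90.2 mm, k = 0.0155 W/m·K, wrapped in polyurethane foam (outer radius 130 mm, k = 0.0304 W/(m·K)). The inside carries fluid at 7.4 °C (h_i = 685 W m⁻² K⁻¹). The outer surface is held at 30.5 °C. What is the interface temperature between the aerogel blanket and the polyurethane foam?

Treat each layer as a resistance in series:
  R'_conv,in = 1/(2πr h) = 1/(2π·0.0395·685) = 0.005882 m·K/W
  R'_nickel alloy = ln(0.0429/0.0395)/(2πk) = 0.08257/(2π·13.2) = 9.956×10^-4 m·K/W
  R'_aerogel blanket = ln(0.0902/0.0429)/(2πk) = 0.7432/(2π·0.0155) = 7.631 m·K/W
  R'_polyurethane foam = ln(0.130/0.0902)/(2πk) = 0.3655/(2π·0.0304) = 1.914 m·K/W
ΣR = 0.005882 + 9.956×10^-4 + 7.631 + 1.914 = 9.552 m·K/W
Q' = ΔT/ΣR = (7.4 °C − 30.5 °C)/9.552 = -2.418 W/m
From the inner boundary to the aerogel blanket/polyurethane foam interface, ΣR_partial = 7.638 m·K/W.
T_interface = T_in − Q'·ΣR_partial = 7.4 °C − (-2.418)(7.638) = 25.9 °C

T = 25.9 °C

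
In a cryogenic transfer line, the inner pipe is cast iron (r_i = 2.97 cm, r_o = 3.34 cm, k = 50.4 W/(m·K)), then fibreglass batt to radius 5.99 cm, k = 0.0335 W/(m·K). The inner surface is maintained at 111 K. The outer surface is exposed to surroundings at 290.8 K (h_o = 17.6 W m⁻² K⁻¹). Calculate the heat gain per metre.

Treat each layer as a resistance in series:
  R'_cast iron = ln(0.0334/0.0297)/(2πk) = 0.1174/(2π·50.4) = 3.708×10^-4 m·K/W
  R'_fibreglass batt = ln(0.0599/0.0334)/(2πk) = 0.5841/(2π·0.0335) = 2.775 m·K/W
  R'_conv,out = 1/(2πr h) = 1/(2π·0.0599·17.6) = 0.1510 m·K/W
ΣR = 3.708×10^-4 + 2.775 + 0.1510 = 2.926 m·K/W
Q' = ΔT/ΣR = (111 K − 290.8 K)/2.926 = -61.4 W/m
(Negative Q' ⇒ heat flows inward; heat gain = 61.4 W/m.)

Q' = 61.4 W/m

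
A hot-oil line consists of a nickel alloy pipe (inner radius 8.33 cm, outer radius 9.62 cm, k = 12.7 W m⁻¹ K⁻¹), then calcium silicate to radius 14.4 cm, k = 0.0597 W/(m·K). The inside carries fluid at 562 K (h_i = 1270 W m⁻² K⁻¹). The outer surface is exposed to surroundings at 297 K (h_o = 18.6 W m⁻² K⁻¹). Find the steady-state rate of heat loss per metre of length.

Series thermal resistances, inner to outer:
  R'_conv,in = 1/(2πr h) = 1/(2π·0.0833·1270) = 0.001504 m·K/W
  R'_nickel alloy = ln(0.0962/0.0833)/(2πk) = 0.1440/(2π·12.7) = 0.001804 m·K/W
  R'_calcium silicate = ln(0.144/0.0962)/(2πk) = 0.4034/(2π·0.0597) = 1.075 m·K/W
  R'_conv,out = 1/(2πr h) = 1/(2π·0.144·18.6) = 0.05942 m·K/W
ΣR = 0.001504 + 0.001804 + 1.075 + 0.05942 = 1.138 m·K/W
Q' = ΔT/ΣR = (562 K − 297 K)/1.138 = 233 W/m

Q' = 233 W/m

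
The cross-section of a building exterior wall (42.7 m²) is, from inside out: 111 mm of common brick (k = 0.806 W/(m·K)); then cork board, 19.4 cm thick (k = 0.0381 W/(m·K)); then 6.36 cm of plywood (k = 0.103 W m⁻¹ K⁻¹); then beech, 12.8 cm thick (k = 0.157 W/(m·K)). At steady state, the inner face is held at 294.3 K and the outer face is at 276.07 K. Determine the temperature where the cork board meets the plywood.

T = 279.99 K

Resistance network (inner→outer):
  R_common brick = L/(kA) = 0.111/(0.806·42.7) = 0.003225 K/W
  R_cork board = L/(kA) = 0.194/(0.0381·42.7) = 0.1192 K/W
  R_plywood = L/(kA) = 0.0636/(0.103·42.7) = 0.01446 K/W
  R_beech = L/(kA) = 0.128/(0.157·42.7) = 0.01909 K/W
ΣR = 0.003225 + 0.1192 + 0.01446 + 0.01909 = 0.1560 K/W
Q = ΔT/ΣR = (294.3 K − 276.07 K)/0.1560 = 116.9 W
From the inner boundary to the cork board/plywood interface, ΣR_partial = 0.1224 K/W.
T_interface = T_in − Q·ΣR_partial = 294.3 K − (116.9)(0.1224) = 279.99 K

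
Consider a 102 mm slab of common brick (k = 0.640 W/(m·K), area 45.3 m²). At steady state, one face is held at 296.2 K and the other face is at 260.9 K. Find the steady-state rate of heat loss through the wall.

Q = kA·ΔT/L = 0.640 × 45.3 × |296.2 K − 260.9 K| / 0.102 = 10000 W

Q = 10000 W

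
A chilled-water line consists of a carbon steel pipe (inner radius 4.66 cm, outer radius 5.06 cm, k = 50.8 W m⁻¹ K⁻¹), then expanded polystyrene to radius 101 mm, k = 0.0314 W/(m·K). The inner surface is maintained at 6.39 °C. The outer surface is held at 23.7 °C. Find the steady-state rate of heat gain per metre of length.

Series thermal resistances, inner to outer:
  R'_carbon steel = ln(0.0506/0.0466)/(2πk) = 0.08235/(2π·50.8) = 2.580×10^-4 m·K/W
  R'_expanded polystyrene = ln(0.101/0.0506)/(2πk) = 0.6912/(2π·0.0314) = 3.503 m·K/W
ΣR = 2.580×10^-4 + 3.503 = 3.503 m·K/W
Q' = ΔT/ΣR = (6.39 °C − 23.7 °C)/3.503 = -4.94 W/m
(Negative Q' ⇒ heat flows inward; heat gain = 4.94 W/m.)

Q' = 4.94 W/m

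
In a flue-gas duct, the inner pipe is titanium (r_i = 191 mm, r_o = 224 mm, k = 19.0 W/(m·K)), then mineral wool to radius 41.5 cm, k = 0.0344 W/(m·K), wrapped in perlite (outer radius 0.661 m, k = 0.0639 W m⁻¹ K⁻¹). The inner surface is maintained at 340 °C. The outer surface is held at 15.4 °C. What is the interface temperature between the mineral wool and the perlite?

Treat each layer as a resistance in series:
  R'_titanium = ln(0.224/0.191)/(2πk) = 0.1594/(2π·19.0) = 0.001335 m·K/W
  R'_mineral wool = ln(0.415/0.224)/(2πk) = 0.6166/(2π·0.0344) = 2.853 m·K/W
  R'_perlite = ln(0.661/0.415)/(2πk) = 0.4655/(2π·0.0639) = 1.159 m·K/W
ΣR = 0.001335 + 2.853 + 1.159 = 4.013 m·K/W
Q' = ΔT/ΣR = (340 °C − 15.4 °C)/4.013 = 80.89 W/m
From the inner boundary to the mineral wool/perlite interface, ΣR_partial = 2.854 m·K/W.
T_interface = T_in − Q'·ΣR_partial = 340 °C − (80.89)(2.854) = 109 °C

T = 109 °C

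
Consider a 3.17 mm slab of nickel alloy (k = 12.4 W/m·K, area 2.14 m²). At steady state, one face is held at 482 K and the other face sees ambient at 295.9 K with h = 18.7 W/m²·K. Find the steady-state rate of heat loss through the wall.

Resistance network (inner→outer):
  R_nickel alloy = L/(kA) = 0.00317/(12.4·2.14) = 1.195×10^-4 K/W
  R_conv,out = 1/(hA) = 1/(18.7·2.14) = 0.02499 K/W
ΣR = 1.195×10^-4 + 0.02499 = 0.02511 K/W
Q = ΔT/ΣR = (482 K − 295.9 K)/0.02511 = 7410 W

Q = 7.41 kW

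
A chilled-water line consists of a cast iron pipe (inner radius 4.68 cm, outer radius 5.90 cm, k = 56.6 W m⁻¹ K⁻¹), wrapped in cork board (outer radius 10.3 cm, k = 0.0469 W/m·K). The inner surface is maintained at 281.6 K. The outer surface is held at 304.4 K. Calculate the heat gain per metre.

Series thermal resistances, inner to outer:
  R'_cast iron = ln(0.0590/0.0468)/(2πk) = 0.2317/(2π·56.6) = 6.514×10^-4 m·K/W
  R'_cork board = ln(0.103/0.0590)/(2πk) = 0.5572/(2π·0.0469) = 1.891 m·K/W
ΣR = 6.514×10^-4 + 1.891 = 1.892 m·K/W
Q' = ΔT/ΣR = (281.6 K − 304.4 K)/1.892 = -12.1 W/m
(Negative Q' ⇒ heat flows inward; heat gain = 12.1 W/m.)

Q' = 12.1 W/m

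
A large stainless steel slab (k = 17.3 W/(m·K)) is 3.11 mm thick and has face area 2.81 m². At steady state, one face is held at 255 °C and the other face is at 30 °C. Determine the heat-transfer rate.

Q = kA·ΔT/L = 17.3 × 2.81 × |255 °C − 30 °C| / 0.00311 = 3.52×10^6 W

Q = 3.52×10^6 W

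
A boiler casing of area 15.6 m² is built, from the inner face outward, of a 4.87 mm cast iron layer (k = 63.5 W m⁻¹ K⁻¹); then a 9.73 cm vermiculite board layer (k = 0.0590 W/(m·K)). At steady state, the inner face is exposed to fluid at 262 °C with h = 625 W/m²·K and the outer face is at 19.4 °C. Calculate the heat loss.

Series thermal resistances, inner to outer:
  R_conv,in = 1/(hA) = 1/(625·15.6) = 1.026×10^-4 K/W
  R_cast iron = L/(kA) = 0.00487/(63.5·15.6) = 4.916×10^-6 K/W
  R_vermiculite board = L/(kA) = 0.0973/(0.0590·15.6) = 0.1057 K/W
ΣR = 1.026×10^-4 + 4.916×10^-6 + 0.1057 = 0.1058 K/W
Q = ΔT/ΣR = (262 °C − 19.4 °C)/0.1058 = 2290 W

Q = 2.29 kW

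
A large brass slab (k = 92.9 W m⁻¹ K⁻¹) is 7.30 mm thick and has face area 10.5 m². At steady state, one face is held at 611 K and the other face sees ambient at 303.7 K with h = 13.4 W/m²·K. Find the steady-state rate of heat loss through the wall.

Series thermal resistances, inner to outer:
  R_brass = L/(kA) = 0.00730/(92.9·10.5) = 7.484×10^-6 K/W
  R_conv,out = 1/(hA) = 1/(13.4·10.5) = 0.007107 K/W
ΣR = 7.484×10^-6 + 0.007107 = 0.007114 K/W
Q = ΔT/ΣR = (611 K − 303.7 K)/0.007114 = 43200 W

Q = 43200 W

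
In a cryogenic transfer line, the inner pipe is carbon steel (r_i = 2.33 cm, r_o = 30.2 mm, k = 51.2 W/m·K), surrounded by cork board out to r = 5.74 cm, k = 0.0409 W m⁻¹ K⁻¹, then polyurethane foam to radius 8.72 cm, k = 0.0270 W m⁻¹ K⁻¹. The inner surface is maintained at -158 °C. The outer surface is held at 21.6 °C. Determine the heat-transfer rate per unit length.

Q' = 36.2 W/m

Series thermal resistances, inner to outer:
  R'_carbon steel = ln(0.0302/0.0233)/(2πk) = 0.2594/(2π·51.2) = 8.063×10^-4 m·K/W
  R'_cork board = ln(0.0574/0.0302)/(2πk) = 0.6422/(2π·0.0409) = 2.499 m·K/W
  R'_polyurethane foam = ln(0.0872/0.0574)/(2πk) = 0.4182/(2π·0.0270) = 2.465 m·K/W
ΣR = 8.063×10^-4 + 2.499 + 2.465 = 4.965 m·K/W
Q' = ΔT/ΣR = (-158 °C − 21.6 °C)/4.965 = -36.2 W/m
(Negative Q' ⇒ heat flows inward; heat gain = 36.2 W/m.)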